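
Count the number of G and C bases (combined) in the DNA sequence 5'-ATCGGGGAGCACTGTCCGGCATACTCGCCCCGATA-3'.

Scanning the sequence gives T=6, G=10, A=7, C=12.
Total G or C: 10 + 12 = 22

22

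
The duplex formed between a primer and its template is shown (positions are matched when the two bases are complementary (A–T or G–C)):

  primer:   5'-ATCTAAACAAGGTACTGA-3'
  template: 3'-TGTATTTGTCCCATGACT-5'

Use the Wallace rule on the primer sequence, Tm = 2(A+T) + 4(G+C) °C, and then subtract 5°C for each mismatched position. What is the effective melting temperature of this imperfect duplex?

33°C

Primer base counts: A=8, T=4, G=3, C=3 → A+T=12, G+C=6
Perfect-match Tm = 2(12) + 4(6) = 24 + 24 = 48°C
Mismatches (positions where the bases are not complementary): 3 (at positions 2, 3, 10)
Effective Tm = 48 − 3×5 = 48 − 15 = 33°C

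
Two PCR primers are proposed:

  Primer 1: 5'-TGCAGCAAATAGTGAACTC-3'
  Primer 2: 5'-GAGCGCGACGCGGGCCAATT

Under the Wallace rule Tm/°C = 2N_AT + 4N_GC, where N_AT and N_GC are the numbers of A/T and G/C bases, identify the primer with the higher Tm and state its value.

Primer 1: A+T=11, G+C=8 → Tm = 2(11)+4(8) = 54°C
Primer 2: A+T=6, G+C=14 → Tm = 2(6)+4(14) = 68°C
54°C vs 68°C → primer 2 is higher.

Primer 2, 68°C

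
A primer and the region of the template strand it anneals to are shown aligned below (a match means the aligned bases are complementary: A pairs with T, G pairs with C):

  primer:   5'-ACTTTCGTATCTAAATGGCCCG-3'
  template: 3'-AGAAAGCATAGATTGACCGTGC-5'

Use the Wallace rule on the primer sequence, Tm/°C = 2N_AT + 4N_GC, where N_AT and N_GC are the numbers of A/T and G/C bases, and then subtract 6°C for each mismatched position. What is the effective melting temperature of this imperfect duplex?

Primer base counts: A=5, T=7, G=4, C=6 → A+T=12, G+C=10
Perfect-match Tm = 2(12) + 4(10) = 24 + 40 = 64°C
Mismatches (positions where the bases are not complementary): 3 (at positions 1, 15, 20)
Effective Tm = 64 − 3×6 = 64 − 18 = 46°C

46°C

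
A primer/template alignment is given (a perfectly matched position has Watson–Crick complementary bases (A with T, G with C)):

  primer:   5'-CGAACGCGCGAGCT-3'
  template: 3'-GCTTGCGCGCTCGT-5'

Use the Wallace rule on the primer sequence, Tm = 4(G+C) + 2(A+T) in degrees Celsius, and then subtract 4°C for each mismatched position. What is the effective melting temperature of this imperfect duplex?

Primer base counts: A=3, T=1, G=5, C=5 → A+T=4, G+C=10
Perfect-match Tm = 2(4) + 4(10) = 8 + 40 = 48°C
Mismatches (positions where the bases are not complementary): 1 (at position 14)
Effective Tm = 48 − 1×4 = 48 − 4 = 44°C

44°C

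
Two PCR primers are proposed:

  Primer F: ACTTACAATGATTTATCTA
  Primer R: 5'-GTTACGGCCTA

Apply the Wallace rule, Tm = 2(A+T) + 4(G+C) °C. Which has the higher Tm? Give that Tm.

Primer F, 46°C

Primer F: A+T=15, G+C=4 → Tm = 2(15)+4(4) = 46°C
Primer R: A+T=5, G+C=6 → Tm = 2(5)+4(6) = 34°C
46°C vs 34°C → primer F is higher.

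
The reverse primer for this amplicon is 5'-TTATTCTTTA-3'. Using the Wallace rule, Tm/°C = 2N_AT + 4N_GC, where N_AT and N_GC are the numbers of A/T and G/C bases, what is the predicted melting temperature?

Scanning the sequence gives G=0, T=7, A=2, C=1.
AT pairs contribute 9, GC pairs contribute 1.
Tm = 2(9) + 4(1) = 18 + 4 = 22°C

22°C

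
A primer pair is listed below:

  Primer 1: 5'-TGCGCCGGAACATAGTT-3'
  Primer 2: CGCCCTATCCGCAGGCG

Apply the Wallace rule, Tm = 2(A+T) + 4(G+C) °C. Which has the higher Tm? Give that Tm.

Primer 1: A+T=8, G+C=9 → Tm = 2(8)+4(9) = 52°C
Primer 2: A+T=4, G+C=13 → Tm = 2(4)+4(13) = 60°C
52°C vs 60°C → primer 2 is higher.

Primer 2, 60°C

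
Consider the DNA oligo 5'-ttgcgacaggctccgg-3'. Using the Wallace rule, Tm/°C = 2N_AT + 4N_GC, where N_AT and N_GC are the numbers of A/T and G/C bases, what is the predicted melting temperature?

54°C

Base counts: G=6, A=2, T=3, C=5
So N_AT = 5 and N_GC = 11.
Tm = 4·11 + 2·5 = 44 + 10 = 54°C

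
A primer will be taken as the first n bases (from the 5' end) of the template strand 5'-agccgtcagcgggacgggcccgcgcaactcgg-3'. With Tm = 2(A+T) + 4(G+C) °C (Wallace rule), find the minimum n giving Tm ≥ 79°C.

First 21 bases: AGCCGTCAGCGGGACGGGCCC → Tm = 76°C (< 79°C)
First 22 bases: AGCCGTCAGCGGGACGGGCCCG → Tm = 80°C (≥ 79°C)
Each additional base adds 2°C (A/T) or 4°C (G/C), so Tm is non-decreasing in n; n = 22 is the first length to reach 79°C.

n = 22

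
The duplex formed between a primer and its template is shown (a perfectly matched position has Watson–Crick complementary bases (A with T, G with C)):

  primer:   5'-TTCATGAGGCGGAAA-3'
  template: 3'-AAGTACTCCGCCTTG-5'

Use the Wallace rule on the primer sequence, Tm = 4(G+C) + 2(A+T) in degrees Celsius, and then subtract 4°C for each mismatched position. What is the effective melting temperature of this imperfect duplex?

40°C

Primer base counts: A=5, T=3, G=5, C=2 → A+T=8, G+C=7
Perfect-match Tm = 2(8) + 4(7) = 16 + 28 = 44°C
Mismatches (positions where the bases are not complementary): 1 (at position 15)
Effective Tm = 44 − 1×4 = 44 − 4 = 40°C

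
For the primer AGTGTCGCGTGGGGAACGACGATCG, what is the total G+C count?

16

Scanning the sequence gives C=5, G=11, T=4, A=5.
Total G or C: 11 + 5 = 16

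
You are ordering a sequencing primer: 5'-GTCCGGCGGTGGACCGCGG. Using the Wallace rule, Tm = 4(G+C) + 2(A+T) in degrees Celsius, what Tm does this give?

Counting bases: G=10, C=6, T=2, A=1
AT pairs contribute 3, GC pairs contribute 16.
Tm = 2(3) + 4(16) = 6 + 64 = 70°C

70°C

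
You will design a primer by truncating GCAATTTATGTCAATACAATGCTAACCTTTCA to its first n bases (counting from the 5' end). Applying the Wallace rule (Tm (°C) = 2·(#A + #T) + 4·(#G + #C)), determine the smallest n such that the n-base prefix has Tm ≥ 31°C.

First 11 bases: GCAATTTATGT → Tm = 28°C (< 31°C)
First 12 bases: GCAATTTATGTC → Tm = 32°C (≥ 31°C)
Each additional base adds 2°C (A/T) or 4°C (G/C), so Tm is non-decreasing in n; n = 12 is the first length to reach 31°C.

n = 12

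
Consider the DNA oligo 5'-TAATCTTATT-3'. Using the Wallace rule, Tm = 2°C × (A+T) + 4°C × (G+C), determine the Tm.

22°C

Scanning the sequence gives C=1, T=6, G=0, A=3.
AT pairs contribute 9, GC pairs contribute 1.
Tm = 4·1 + 2·9 = 4 + 18 = 22°C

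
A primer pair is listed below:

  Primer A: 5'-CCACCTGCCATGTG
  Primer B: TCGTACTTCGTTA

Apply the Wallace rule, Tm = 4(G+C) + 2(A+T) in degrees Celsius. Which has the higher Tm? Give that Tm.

Primer A, 46°C

Primer A: A+T=5, G+C=9 → Tm = 2(5)+4(9) = 46°C
Primer B: A+T=8, G+C=5 → Tm = 2(8)+4(5) = 36°C
46°C vs 36°C → primer A is higher.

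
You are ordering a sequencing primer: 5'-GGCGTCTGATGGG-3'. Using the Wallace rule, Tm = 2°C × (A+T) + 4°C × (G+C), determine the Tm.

44°C

Scanning the sequence gives A=1, T=3, G=7, C=2.
A+T = 4, G+C = 9
Tm = 2×4 + 4×9 = 44°C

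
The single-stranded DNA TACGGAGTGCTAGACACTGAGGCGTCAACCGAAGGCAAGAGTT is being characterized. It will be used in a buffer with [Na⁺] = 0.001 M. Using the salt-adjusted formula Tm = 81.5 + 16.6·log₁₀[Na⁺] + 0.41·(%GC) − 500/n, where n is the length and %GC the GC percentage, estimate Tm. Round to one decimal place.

42.0°C

Length n = 43. C=9, A=13, G=14, T=7
G+C = 23, so %GC = 23/43 × 100 = 53.488%
Salt term: 16.6 × (-3) = -49.8
GC term: 0.41 × 53.488 = 21.93; length term: −500/43 = −11.628
Tm = 81.5 + (-49.8) + 21.93 − 11.628 = 42.002 → 42.0°C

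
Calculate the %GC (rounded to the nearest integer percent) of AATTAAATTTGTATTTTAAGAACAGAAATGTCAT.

Base counts: C=2, A=15, T=13, G=4
G+C = 4 + 2 = 6 out of 34 bases
%GC = 6/34 × 100 = 17.65% ≈ 18%

18%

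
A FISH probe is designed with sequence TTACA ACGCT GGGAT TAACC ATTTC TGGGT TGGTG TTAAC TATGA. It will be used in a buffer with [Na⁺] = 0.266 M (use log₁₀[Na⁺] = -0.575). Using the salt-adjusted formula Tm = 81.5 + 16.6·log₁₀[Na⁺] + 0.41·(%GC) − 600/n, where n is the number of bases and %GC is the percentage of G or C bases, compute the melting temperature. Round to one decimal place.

75.0°C

Length n = 45. Counting bases: C=7, A=11, T=16, G=11
G+C = 18, so %GC = 18/45 × 100 = 40%
Salt term: 16.6 × (-0.575) = -9.545
GC term: 0.41 × 40 = 16.4; length term: −600/45 = −13.333
Tm = 81.5 + (-9.545) + 16.4 − 13.333 = 75.022 → 75.0°C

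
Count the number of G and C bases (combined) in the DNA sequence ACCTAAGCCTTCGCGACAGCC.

Scanning the sequence gives C=9, G=4, A=5, T=3.
G+C = 4 + 9 = 13

13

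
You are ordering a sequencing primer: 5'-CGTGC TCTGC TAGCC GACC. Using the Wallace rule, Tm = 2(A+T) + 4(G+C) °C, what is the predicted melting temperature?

Counting bases: C=8, G=5, A=2, T=4
AT pairs contribute 6, GC pairs contribute 13.
Tm = 2×6 + 4×13 = 64°C

64°C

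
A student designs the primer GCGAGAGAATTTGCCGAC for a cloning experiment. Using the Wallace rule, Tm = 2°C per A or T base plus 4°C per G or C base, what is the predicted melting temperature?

56°C

Counting bases: A=5, T=3, G=6, C=4
AT pairs contribute 8, GC pairs contribute 10.
Tm = 4·10 + 2·8 = 40 + 16 = 56°C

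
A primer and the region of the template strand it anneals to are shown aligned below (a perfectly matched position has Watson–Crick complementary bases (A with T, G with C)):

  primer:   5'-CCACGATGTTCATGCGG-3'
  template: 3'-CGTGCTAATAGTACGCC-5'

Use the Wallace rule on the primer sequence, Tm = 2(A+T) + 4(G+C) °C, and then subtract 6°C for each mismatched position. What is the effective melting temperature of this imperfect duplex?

36°C

Primer base counts: A=3, T=4, G=5, C=5 → A+T=7, G+C=10
Perfect-match Tm = 2(7) + 4(10) = 14 + 40 = 54°C
Mismatches (positions where the bases are not complementary): 3 (at positions 1, 8, 9)
Effective Tm = 54 − 3×6 = 54 − 18 = 36°C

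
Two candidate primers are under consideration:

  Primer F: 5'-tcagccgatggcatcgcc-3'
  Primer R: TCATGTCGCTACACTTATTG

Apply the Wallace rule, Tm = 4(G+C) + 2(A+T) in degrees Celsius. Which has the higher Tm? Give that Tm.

Primer F, 60°C

Primer F: A+T=6, G+C=12 → Tm = 2(6)+4(12) = 60°C
Primer R: A+T=12, G+C=8 → Tm = 2(12)+4(8) = 56°C
60°C vs 56°C → primer F is higher.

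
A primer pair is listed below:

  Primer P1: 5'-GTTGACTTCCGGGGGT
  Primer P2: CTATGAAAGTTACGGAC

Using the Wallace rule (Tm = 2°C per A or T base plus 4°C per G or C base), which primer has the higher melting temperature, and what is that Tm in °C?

Primer P1, 52°C

Primer P1: A+T=6, G+C=10 → Tm = 2(6)+4(10) = 52°C
Primer P2: A+T=10, G+C=7 → Tm = 2(10)+4(7) = 48°C
52°C vs 48°C → primer P1 is higher.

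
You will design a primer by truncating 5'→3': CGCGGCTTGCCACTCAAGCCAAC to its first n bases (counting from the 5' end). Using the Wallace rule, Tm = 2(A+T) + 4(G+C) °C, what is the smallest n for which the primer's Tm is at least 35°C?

n = 10

First 9 bases: CGCGGCTTG → Tm = 32°C (< 35°C)
First 10 bases: CGCGGCTTGC → Tm = 36°C (≥ 35°C)
Each additional base adds 2°C (A/T) or 4°C (G/C), so Tm is non-decreasing in n; n = 10 is the first length to reach 35°C.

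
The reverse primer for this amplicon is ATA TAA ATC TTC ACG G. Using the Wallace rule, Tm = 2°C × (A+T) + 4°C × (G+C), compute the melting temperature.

42°C

T=5, A=6, G=2, C=3
So N_AT = 11 and N_GC = 5.
Tm = 2×11 + 4×5 = 42°C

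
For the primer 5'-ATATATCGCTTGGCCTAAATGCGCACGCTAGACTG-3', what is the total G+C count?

17

A=9, C=9, T=9, G=8
Total G or C: 8 + 9 = 17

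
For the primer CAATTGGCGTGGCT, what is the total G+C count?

G=5, T=4, A=2, C=3
Total G or C: 5 + 3 = 8

8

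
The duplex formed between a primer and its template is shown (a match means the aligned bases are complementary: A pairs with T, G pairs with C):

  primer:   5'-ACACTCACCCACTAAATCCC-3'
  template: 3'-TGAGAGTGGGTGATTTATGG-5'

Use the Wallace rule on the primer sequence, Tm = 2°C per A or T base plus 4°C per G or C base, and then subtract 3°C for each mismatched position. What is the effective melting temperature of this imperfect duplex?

54°C

Primer base counts: A=7, T=3, G=0, C=10 → A+T=10, G+C=10
Perfect-match Tm = 2(10) + 4(10) = 20 + 40 = 60°C
Mismatches (positions where the bases are not complementary): 2 (at positions 3, 18)
Effective Tm = 60 − 2×3 = 60 − 6 = 54°C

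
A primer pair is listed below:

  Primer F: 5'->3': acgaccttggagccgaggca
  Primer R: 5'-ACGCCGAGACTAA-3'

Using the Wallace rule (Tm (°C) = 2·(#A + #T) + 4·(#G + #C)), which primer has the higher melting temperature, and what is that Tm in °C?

Primer F: A+T=7, G+C=13 → Tm = 2(7)+4(13) = 66°C
Primer R: A+T=6, G+C=7 → Tm = 2(6)+4(7) = 40°C
66°C vs 40°C → primer F is higher.

Primer F, 66°C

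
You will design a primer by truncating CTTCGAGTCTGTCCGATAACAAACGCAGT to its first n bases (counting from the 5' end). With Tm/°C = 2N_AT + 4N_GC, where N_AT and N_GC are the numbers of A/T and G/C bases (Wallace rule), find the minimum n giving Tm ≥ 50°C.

First 15 bases: CTTCGAGTCTGTCCG → Tm = 48°C (< 50°C)
First 16 bases: CTTCGAGTCTGTCCGA → Tm = 50°C (≥ 50°C)
Since every base adds ≥2°C, Tm only increases with n, so the threshold is first crossed at n = 16.

n = 16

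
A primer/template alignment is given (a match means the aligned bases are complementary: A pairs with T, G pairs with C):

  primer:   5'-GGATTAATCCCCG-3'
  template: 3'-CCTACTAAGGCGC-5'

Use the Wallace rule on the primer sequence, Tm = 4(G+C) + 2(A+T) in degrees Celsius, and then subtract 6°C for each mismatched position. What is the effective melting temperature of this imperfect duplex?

Primer base counts: A=3, T=3, G=3, C=4 → A+T=6, G+C=7
Perfect-match Tm = 2(6) + 4(7) = 12 + 28 = 40°C
Mismatches (positions where the bases are not complementary): 3 (at positions 5, 7, 11)
Effective Tm = 40 − 3×6 = 40 − 18 = 22°C

22°C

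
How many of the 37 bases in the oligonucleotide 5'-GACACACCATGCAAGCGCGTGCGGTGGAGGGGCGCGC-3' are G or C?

27

Scanning the sequence gives T=3, A=7, C=11, G=16.
Total G or C: 16 + 11 = 27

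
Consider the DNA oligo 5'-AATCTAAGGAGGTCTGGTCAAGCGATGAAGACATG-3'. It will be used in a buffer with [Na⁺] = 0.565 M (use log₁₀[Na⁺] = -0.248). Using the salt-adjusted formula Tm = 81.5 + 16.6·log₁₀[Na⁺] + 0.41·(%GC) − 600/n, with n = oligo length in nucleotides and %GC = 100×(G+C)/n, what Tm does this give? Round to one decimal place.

Length n = 35. Counting bases: A=12, T=7, C=5, G=11
G+C = 16, so %GC = 16/35 × 100 = 45.714%
Salt term: 16.6 × (-0.248) = -4.117
GC term: 0.41 × 45.714 = 18.743; length term: −600/35 = −17.143
Tm = 81.5 + (-4.117) + 18.743 − 17.143 = 78.983 → 79.0°C

79.0°C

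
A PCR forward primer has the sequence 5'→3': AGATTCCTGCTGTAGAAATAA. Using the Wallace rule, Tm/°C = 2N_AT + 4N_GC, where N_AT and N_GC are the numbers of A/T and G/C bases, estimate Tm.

A=8, C=3, T=6, G=4
So N_AT = 14 and N_GC = 7.
Tm = 2×14 + 4×7 = 56°C

56°C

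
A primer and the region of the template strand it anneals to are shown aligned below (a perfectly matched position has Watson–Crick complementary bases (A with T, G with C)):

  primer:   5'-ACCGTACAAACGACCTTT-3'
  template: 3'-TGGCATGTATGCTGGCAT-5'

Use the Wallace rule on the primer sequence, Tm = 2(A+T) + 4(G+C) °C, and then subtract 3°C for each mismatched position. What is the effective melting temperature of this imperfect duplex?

Primer base counts: A=6, T=4, G=2, C=6 → A+T=10, G+C=8
Perfect-match Tm = 2(10) + 4(8) = 20 + 32 = 52°C
Mismatches (positions where the bases are not complementary): 3 (at positions 9, 16, 18)
Effective Tm = 52 − 3×3 = 52 − 9 = 43°C

43°C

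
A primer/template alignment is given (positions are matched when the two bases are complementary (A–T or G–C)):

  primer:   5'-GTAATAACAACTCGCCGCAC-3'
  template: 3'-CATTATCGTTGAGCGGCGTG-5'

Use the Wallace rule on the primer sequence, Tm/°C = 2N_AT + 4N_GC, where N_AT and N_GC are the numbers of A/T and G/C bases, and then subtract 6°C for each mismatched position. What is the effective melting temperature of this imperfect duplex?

54°C

Primer base counts: A=7, T=3, G=3, C=7 → A+T=10, G+C=10
Perfect-match Tm = 2(10) + 4(10) = 20 + 40 = 60°C
Mismatches (positions where the bases are not complementary): 1 (at position 7)
Effective Tm = 60 − 1×6 = 60 − 6 = 54°C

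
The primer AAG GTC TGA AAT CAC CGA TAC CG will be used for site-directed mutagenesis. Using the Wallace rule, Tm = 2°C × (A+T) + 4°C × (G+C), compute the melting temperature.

68°C

Counting bases: T=4, C=6, A=8, G=5
AT pairs contribute 12, GC pairs contribute 11.
Tm = 4·11 + 2·12 = 44 + 24 = 68°C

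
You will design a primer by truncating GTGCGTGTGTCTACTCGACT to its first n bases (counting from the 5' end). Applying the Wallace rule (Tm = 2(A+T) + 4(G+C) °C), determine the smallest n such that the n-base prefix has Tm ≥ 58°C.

n = 19

First 18 bases: GTGCGTGTGTCTACTCGA → Tm = 56°C (< 58°C)
First 19 bases: GTGCGTGTGTCTACTCGAC → Tm = 60°C (≥ 58°C)
Each additional base adds 2°C (A/T) or 4°C (G/C), so Tm is non-decreasing in n; n = 19 is the first length to reach 58°C.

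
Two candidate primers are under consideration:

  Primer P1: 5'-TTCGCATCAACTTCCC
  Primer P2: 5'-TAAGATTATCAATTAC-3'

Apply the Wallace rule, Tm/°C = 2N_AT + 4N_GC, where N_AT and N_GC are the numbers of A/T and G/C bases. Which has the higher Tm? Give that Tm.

Primer P1: A+T=8, G+C=8 → Tm = 2(8)+4(8) = 48°C
Primer P2: A+T=13, G+C=3 → Tm = 2(13)+4(3) = 38°C
48°C vs 38°C → primer P1 is higher.

Primer P1, 48°C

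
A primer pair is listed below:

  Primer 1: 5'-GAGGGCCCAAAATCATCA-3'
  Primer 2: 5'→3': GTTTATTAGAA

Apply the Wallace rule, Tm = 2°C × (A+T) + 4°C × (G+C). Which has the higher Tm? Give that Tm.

Primer 1: A+T=9, G+C=9 → Tm = 2(9)+4(9) = 54°C
Primer 2: A+T=9, G+C=2 → Tm = 2(9)+4(2) = 26°C
54°C vs 26°C → primer 1 is higher.

Primer 1, 54°C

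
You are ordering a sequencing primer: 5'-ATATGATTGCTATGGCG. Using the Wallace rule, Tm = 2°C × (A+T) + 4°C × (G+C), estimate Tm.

Base counts: A=4, G=5, C=2, T=6
A+T = 10, G+C = 7
Tm = 2(10) + 4(7) = 20 + 28 = 48°C

48°C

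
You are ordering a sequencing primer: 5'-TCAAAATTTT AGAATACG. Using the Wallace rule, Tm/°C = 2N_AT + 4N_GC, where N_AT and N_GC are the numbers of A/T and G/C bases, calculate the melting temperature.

Base counts: C=2, T=6, G=2, A=8
AT pairs contribute 14, GC pairs contribute 4.
Tm = 2(14) + 4(4) = 28 + 16 = 44°C

44°C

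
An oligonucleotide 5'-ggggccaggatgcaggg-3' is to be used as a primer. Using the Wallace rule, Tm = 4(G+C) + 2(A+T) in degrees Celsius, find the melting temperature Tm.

60°C

G=10, A=3, C=3, T=1
So N_AT = 4 and N_GC = 13.
Tm = 2(4) + 4(13) = 8 + 52 = 60°C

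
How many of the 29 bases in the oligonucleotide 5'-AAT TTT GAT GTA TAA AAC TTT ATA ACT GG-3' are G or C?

6

Counting bases: A=11, C=2, G=4, T=12
G+C = 4 + 2 = 6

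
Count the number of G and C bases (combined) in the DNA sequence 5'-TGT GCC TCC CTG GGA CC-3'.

12

Counting bases: G=5, C=7, A=1, T=4
G+C = 5 + 7 = 12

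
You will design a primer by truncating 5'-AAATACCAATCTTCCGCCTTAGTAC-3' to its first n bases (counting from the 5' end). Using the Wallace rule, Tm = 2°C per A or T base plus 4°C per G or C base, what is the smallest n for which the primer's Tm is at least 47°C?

n = 17

First 16 bases: AAATACCAATCTTCCG → Tm = 44°C (< 47°C)
First 17 bases: AAATACCAATCTTCCGC → Tm = 48°C (≥ 47°C)
Since every base adds ≥2°C, Tm only increases with n, so the threshold is first crossed at n = 17.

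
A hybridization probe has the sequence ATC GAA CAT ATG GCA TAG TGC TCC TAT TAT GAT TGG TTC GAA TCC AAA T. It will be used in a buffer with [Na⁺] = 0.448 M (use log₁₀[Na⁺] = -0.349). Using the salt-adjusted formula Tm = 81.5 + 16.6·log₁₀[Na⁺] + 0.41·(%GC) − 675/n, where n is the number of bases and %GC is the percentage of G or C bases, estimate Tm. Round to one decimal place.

77.0°C

Length n = 49. C=9, G=9, A=15, T=16
G+C = 18, so %GC = 18/49 × 100 = 36.735%
Salt term: 16.6 × (-0.349) = -5.793
GC term: 0.41 × 36.735 = 15.061; length term: −675/49 = −13.776
Tm = 81.5 + (-5.793) + 15.061 − 13.776 = 76.992 → 77.0°C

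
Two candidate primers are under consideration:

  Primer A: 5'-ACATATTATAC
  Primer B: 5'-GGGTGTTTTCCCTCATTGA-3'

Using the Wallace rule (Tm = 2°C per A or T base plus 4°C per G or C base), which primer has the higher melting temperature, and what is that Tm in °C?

Primer B, 56°C

Primer A: A+T=9, G+C=2 → Tm = 2(9)+4(2) = 26°C
Primer B: A+T=10, G+C=9 → Tm = 2(10)+4(9) = 56°C
26°C vs 56°C → primer B is higher.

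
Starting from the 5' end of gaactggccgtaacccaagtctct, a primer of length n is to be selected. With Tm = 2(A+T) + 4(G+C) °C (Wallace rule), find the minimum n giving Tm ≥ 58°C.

n = 19

First 18 bases: GAACTGGCCGTAACCCAA → Tm = 56°C (< 58°C)
First 19 bases: GAACTGGCCGTAACCCAAG → Tm = 60°C (≥ 58°C)
Since every base adds ≥2°C, Tm only increases with n, so the threshold is first crossed at n = 19.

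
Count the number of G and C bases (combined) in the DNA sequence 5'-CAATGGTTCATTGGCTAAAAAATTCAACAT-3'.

9

A=12, G=4, T=9, C=5
Total G or C: 4 + 5 = 9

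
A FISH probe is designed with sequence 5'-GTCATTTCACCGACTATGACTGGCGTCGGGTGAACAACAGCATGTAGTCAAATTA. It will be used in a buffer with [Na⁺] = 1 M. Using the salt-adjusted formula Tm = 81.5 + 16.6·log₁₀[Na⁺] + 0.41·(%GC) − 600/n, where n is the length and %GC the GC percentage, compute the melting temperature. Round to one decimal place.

89.2°C

Length n = 55. C=12, T=14, G=13, A=16
G+C = 25, so %GC = 25/55 × 100 = 45.455%
Salt term: 16.6 × (0) = 0
GC term: 0.41 × 45.455 = 18.637; length term: −600/55 = −10.909
Tm = 81.5 + (0) + 18.637 − 10.909 = 89.228 → 89.2°C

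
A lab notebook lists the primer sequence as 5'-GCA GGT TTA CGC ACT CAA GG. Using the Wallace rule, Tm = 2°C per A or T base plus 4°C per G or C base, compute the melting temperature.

G=6, T=4, C=5, A=5
A+T = 9, G+C = 11
Tm = 2(9) + 4(11) = 18 + 44 = 62°C

62°C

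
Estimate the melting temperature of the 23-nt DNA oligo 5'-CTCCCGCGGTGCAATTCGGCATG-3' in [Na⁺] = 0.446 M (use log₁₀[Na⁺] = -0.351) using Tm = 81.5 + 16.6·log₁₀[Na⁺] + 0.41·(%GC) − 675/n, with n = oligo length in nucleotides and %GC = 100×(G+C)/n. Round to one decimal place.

73.1°C

Length n = 23. Scanning the sequence gives T=5, C=8, A=3, G=7.
G+C = 15, so %GC = 15/23 × 100 = 65.217%
Salt term: 16.6 × (-0.351) = -5.827
GC term: 0.41 × 65.217 = 26.739; length term: −675/23 = −29.348
Tm = 81.5 + (-5.827) + 26.739 − 29.348 = 73.064 → 73.1°C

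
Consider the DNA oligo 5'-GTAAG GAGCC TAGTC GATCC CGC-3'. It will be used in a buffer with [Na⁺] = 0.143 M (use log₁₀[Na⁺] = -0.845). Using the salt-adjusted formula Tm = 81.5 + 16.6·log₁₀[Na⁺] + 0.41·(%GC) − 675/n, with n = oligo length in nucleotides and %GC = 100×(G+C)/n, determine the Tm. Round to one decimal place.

Length n = 23. Base counts: G=7, C=7, A=5, T=4
G+C = 14, so %GC = 14/23 × 100 = 60.87%
Salt term: 16.6 × (-0.845) = -14.027
GC term: 0.41 × 60.87 = 24.957; length term: −675/23 = −29.348
Tm = 81.5 + (-14.027) + 24.957 − 29.348 = 63.082 → 63.1°C

63.1°C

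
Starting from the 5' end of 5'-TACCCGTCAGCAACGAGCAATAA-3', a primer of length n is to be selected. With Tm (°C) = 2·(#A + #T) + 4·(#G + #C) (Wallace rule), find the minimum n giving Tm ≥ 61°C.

First 19 bases: TACCCGTCAGCAACGAGCA → Tm = 60°C (< 61°C)
First 20 bases: TACCCGTCAGCAACGAGCAA → Tm = 62°C (≥ 61°C)
Each additional base adds 2°C (A/T) or 4°C (G/C), so Tm is non-decreasing in n; n = 20 is the first length to reach 61°C.

n = 20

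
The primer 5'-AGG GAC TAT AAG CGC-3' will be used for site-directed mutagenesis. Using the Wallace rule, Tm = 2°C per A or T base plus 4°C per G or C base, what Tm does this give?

Counting bases: G=5, A=5, C=3, T=2
A+T = 7, G+C = 8
Tm = 2×7 + 4×8 = 46°C

46°C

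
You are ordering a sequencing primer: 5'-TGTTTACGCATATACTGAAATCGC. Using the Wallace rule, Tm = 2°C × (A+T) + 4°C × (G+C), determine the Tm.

66°C

Base counts: C=5, G=4, T=8, A=7
A+T = 15, G+C = 9
Tm = 2×15 + 4×9 = 66°C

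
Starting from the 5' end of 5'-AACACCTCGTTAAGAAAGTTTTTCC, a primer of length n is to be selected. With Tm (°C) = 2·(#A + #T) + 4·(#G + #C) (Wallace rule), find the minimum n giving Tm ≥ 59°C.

n = 23

First 22 bases: AACACCTCGTTAAGAAAGTTTT → Tm = 58°C (< 59°C)
First 23 bases: AACACCTCGTTAAGAAAGTTTTT → Tm = 60°C (≥ 59°C)
Since every base adds ≥2°C, Tm only increases with n, so the threshold is first crossed at n = 23.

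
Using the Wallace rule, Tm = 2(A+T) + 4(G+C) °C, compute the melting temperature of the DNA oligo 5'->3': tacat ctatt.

Scanning the sequence gives A=3, C=2, T=5, G=0.
AT pairs contribute 8, GC pairs contribute 2.
Tm = 4·2 + 2·8 = 8 + 16 = 24°C

24°C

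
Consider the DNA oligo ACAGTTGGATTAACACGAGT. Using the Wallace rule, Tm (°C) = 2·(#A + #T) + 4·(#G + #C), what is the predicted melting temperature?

56°C

Scanning the sequence gives C=3, A=7, T=5, G=5.
AT pairs contribute 12, GC pairs contribute 8.
Tm = 4·8 + 2·12 = 32 + 24 = 56°C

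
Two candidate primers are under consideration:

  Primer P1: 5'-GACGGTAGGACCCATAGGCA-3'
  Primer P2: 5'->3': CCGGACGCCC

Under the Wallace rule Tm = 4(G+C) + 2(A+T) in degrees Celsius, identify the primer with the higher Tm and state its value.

Primer P1, 64°C

Primer P1: A+T=8, G+C=12 → Tm = 2(8)+4(12) = 64°C
Primer P2: A+T=1, G+C=9 → Tm = 2(1)+4(9) = 38°C
64°C vs 38°C → primer P1 is higher.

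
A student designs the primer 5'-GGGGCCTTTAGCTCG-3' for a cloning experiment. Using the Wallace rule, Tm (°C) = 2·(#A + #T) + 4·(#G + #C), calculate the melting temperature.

Scanning the sequence gives G=6, A=1, C=4, T=4.
So N_AT = 5 and N_GC = 10.
Tm = 4·10 + 2·5 = 40 + 10 = 50°C

50°C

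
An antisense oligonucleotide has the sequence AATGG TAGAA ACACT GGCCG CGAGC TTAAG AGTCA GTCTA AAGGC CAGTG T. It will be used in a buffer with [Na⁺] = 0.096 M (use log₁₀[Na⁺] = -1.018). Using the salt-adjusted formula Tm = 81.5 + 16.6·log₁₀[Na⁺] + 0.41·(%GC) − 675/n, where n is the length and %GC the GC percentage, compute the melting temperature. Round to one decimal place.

71.5°C

Length n = 51. Counting bases: G=15, C=10, A=16, T=10
G+C = 25, so %GC = 25/51 × 100 = 49.02%
Salt term: 16.6 × (-1.018) = -16.899
GC term: 0.41 × 49.02 = 20.098; length term: −675/51 = −13.235
Tm = 81.5 + (-16.899) + 20.098 − 13.235 = 71.464 → 71.5°C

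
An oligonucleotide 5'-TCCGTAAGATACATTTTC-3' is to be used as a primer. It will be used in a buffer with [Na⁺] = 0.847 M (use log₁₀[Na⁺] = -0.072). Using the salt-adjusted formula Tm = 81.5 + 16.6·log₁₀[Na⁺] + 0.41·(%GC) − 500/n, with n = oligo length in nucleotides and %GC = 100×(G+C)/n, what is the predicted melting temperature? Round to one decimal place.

Length n = 18. Counting bases: T=7, G=2, A=5, C=4
G+C = 6, so %GC = 6/18 × 100 = 33.333%
Salt term: 16.6 × (-0.072) = -1.195
GC term: 0.41 × 33.333 = 13.667; length term: −500/18 = −27.778
Tm = 81.5 + (-1.195) + 13.667 − 27.778 = 66.194 → 66.2°C

66.2°C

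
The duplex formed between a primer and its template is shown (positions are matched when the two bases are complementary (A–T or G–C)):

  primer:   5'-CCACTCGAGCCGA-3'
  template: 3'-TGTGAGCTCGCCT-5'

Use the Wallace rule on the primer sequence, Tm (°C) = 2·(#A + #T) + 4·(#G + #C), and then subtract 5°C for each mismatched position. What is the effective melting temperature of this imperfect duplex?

34°C

Primer base counts: A=3, T=1, G=3, C=6 → A+T=4, G+C=9
Perfect-match Tm = 2(4) + 4(9) = 8 + 36 = 44°C
Mismatches (positions where the bases are not complementary): 2 (at positions 1, 11)
Effective Tm = 44 − 2×5 = 44 − 10 = 34°C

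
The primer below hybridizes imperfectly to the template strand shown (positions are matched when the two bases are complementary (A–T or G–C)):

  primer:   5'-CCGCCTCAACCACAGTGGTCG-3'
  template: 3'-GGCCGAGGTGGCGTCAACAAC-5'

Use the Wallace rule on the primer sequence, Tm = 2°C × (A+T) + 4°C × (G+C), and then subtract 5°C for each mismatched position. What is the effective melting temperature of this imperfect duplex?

Primer base counts: A=4, T=3, G=5, C=9 → A+T=7, G+C=14
Perfect-match Tm = 2(7) + 4(14) = 14 + 56 = 70°C
Mismatches (positions where the bases are not complementary): 5 (at positions 4, 8, 12, 17, 20)
Effective Tm = 70 − 5×5 = 70 − 25 = 45°C

45°C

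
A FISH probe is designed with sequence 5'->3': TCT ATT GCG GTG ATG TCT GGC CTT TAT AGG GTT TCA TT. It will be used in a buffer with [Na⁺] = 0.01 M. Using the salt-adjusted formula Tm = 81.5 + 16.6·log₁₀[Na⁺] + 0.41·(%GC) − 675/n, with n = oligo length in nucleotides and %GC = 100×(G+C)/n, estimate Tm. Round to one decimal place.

47.8°C

Length n = 38. Scanning the sequence gives T=17, G=10, C=6, A=5.
G+C = 16, so %GC = 16/38 × 100 = 42.105%
Salt term: 16.6 × (-2) = -33.2
GC term: 0.41 × 42.105 = 17.263; length term: −675/38 = −17.763
Tm = 81.5 + (-33.2) + 17.263 − 17.763 = 47.8 → 47.8°C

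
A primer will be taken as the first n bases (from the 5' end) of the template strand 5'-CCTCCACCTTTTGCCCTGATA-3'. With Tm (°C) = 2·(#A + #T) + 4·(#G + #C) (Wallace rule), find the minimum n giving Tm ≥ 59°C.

n = 19

First 18 bases: CCTCCACCTTTTGCCCTG → Tm = 58°C (< 59°C)
First 19 bases: CCTCCACCTTTTGCCCTGA → Tm = 60°C (≥ 59°C)
Each additional base adds 2°C (A/T) or 4°C (G/C), so Tm is non-decreasing in n; n = 19 is the first length to reach 59°C.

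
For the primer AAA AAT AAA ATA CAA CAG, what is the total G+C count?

C=2, A=13, G=1, T=2
G+C = 1 + 2 = 3

3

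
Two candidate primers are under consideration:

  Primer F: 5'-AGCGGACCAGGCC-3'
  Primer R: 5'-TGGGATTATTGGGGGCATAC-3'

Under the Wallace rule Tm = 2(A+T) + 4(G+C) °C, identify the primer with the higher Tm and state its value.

Primer R, 60°C

Primer F: A+T=3, G+C=10 → Tm = 2(3)+4(10) = 46°C
Primer R: A+T=10, G+C=10 → Tm = 2(10)+4(10) = 60°C
46°C vs 60°C → primer R is higher.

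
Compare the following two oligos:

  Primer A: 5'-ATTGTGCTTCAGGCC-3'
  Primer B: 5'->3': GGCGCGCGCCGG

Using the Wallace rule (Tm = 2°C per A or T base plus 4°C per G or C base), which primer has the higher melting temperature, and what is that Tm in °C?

Primer A: A+T=7, G+C=8 → Tm = 2(7)+4(8) = 46°C
Primer B: A+T=0, G+C=12 → Tm = 2(0)+4(12) = 48°C
46°C vs 48°C → primer B is higher.

Primer B, 48°C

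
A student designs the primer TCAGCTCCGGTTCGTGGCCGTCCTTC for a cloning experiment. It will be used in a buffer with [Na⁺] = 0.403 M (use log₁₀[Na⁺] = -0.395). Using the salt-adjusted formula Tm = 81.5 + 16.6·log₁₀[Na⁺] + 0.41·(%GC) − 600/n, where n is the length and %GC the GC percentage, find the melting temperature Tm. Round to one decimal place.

78.7°C

Length n = 26. C=10, A=1, G=7, T=8
G+C = 17, so %GC = 17/26 × 100 = 65.385%
Salt term: 16.6 × (-0.395) = -6.557
GC term: 0.41 × 65.385 = 26.808; length term: −600/26 = −23.077
Tm = 81.5 + (-6.557) + 26.808 − 23.077 = 78.674 → 78.7°C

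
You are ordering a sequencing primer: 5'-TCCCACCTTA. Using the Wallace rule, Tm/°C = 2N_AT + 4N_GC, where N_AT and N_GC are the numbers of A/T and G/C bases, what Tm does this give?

30°C

Scanning the sequence gives G=0, A=2, C=5, T=3.
So N_AT = 5 and N_GC = 5.
Tm = 2(5) + 4(5) = 10 + 20 = 30°C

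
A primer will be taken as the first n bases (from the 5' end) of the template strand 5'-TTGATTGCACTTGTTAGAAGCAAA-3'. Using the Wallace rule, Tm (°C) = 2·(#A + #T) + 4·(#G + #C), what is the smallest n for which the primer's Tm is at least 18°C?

n = 7

First 6 bases: TTGATT → Tm = 14°C (< 18°C)
First 7 bases: TTGATTG → Tm = 18°C (≥ 18°C)
Each additional base adds 2°C (A/T) or 4°C (G/C), so Tm is non-decreasing in n; n = 7 is the first length to reach 18°C.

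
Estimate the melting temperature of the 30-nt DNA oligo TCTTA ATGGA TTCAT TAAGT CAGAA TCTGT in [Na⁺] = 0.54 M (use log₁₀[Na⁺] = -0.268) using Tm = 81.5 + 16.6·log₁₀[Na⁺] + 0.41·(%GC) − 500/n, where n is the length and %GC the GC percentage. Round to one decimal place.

Length n = 30. Counting bases: T=12, C=4, A=9, G=5
G+C = 9, so %GC = 9/30 × 100 = 30%
Salt term: 16.6 × (-0.268) = -4.449
GC term: 0.41 × 30 = 12.3; length term: −500/30 = −16.667
Tm = 81.5 + (-4.449) + 12.3 − 16.667 = 72.684 → 72.7°C

72.7°C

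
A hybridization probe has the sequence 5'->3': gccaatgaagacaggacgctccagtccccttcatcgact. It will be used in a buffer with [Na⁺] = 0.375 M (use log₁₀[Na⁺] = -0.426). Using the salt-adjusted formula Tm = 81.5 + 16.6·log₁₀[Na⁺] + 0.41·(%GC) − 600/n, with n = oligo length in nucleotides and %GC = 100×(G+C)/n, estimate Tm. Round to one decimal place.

Length n = 39. Base counts: T=7, G=8, A=10, C=14
G+C = 22, so %GC = 22/39 × 100 = 56.41%
Salt term: 16.6 × (-0.426) = -7.072
GC term: 0.41 × 56.41 = 23.128; length term: −600/39 = −15.385
Tm = 81.5 + (-7.072) + 23.128 − 15.385 = 82.171 → 82.2°C

82.2°C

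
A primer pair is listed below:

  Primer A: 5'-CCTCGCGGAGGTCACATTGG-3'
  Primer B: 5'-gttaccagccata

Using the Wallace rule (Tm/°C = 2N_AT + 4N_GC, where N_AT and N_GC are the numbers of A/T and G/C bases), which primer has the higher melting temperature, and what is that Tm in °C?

Primer A, 66°C

Primer A: A+T=7, G+C=13 → Tm = 2(7)+4(13) = 66°C
Primer B: A+T=7, G+C=6 → Tm = 2(7)+4(6) = 38°C
66°C vs 38°C → primer A is higher.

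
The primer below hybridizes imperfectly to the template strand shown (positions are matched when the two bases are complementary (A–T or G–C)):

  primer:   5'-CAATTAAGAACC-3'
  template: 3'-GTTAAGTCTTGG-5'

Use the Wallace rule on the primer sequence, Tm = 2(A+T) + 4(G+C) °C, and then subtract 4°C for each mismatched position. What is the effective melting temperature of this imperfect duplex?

Primer base counts: A=6, T=2, G=1, C=3 → A+T=8, G+C=4
Perfect-match Tm = 2(8) + 4(4) = 16 + 16 = 32°C
Mismatches (positions where the bases are not complementary): 1 (at position 6)
Effective Tm = 32 − 1×4 = 32 − 4 = 28°C

28°C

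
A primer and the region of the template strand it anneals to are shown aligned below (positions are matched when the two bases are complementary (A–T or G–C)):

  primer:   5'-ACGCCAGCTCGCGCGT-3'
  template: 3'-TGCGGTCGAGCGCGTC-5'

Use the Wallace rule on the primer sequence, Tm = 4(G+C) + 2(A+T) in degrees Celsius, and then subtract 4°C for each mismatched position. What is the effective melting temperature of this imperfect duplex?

48°C

Primer base counts: A=2, T=2, G=5, C=7 → A+T=4, G+C=12
Perfect-match Tm = 2(4) + 4(12) = 8 + 48 = 56°C
Mismatches (positions where the bases are not complementary): 2 (at positions 15, 16)
Effective Tm = 56 − 2×4 = 56 − 8 = 48°C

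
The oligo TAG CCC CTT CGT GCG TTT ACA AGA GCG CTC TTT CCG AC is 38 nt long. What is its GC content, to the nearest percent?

Scanning the sequence gives T=11, C=13, A=6, G=8.
G+C = 8 + 13 = 21 out of 38 bases
%GC = 21/38 × 100 = 55.26% ≈ 55%

55%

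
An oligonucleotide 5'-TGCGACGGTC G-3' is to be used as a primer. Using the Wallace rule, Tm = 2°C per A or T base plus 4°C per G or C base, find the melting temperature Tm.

38°C

Counting bases: T=2, A=1, C=3, G=5
AT pairs contribute 3, GC pairs contribute 8.
Tm = 2(3) + 4(8) = 6 + 32 = 38°C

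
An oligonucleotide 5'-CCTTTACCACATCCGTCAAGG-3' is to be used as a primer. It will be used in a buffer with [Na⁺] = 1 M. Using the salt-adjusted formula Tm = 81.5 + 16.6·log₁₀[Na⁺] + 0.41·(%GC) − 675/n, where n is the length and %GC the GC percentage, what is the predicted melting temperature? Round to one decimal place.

Length n = 21. Base counts: T=5, A=5, G=3, C=8
G+C = 11, so %GC = 11/21 × 100 = 52.381%
Salt term: 16.6 × (0) = 0
GC term: 0.41 × 52.381 = 21.476; length term: −675/21 = −32.143
Tm = 81.5 + (0) + 21.476 − 32.143 = 70.833 → 70.8°C

70.8°C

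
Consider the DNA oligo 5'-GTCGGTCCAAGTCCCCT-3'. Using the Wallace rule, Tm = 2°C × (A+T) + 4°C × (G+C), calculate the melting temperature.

Scanning the sequence gives C=7, T=4, G=4, A=2.
A+T = 6, G+C = 11
Tm = 2(6) + 4(11) = 12 + 44 = 56°C

56°C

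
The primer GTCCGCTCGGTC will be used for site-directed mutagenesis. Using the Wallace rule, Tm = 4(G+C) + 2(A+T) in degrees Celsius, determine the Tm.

42°C

Counting bases: T=3, C=5, A=0, G=4
AT pairs contribute 3, GC pairs contribute 9.
Tm = 2×3 + 4×9 = 42°C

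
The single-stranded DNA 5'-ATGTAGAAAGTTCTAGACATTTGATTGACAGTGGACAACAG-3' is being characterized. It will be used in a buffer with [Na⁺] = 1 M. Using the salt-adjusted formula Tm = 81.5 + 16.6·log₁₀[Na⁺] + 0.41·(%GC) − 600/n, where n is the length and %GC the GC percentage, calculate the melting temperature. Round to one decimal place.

Length n = 41. G=10, A=15, T=11, C=5
G+C = 15, so %GC = 15/41 × 100 = 36.585%
Salt term: 16.6 × (0) = 0
GC term: 0.41 × 36.585 = 15; length term: −600/41 = −14.634
Tm = 81.5 + (0) + 15 − 14.634 = 81.866 → 81.9°C

81.9°C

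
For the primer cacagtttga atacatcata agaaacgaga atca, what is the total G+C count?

11

Scanning the sequence gives A=16, T=7, C=6, G=5.
G+C = 5 + 6 = 11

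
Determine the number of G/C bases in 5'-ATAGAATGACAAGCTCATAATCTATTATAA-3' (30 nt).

7

Scanning the sequence gives C=4, G=3, T=9, A=14.
Total G or C: 3 + 4 = 7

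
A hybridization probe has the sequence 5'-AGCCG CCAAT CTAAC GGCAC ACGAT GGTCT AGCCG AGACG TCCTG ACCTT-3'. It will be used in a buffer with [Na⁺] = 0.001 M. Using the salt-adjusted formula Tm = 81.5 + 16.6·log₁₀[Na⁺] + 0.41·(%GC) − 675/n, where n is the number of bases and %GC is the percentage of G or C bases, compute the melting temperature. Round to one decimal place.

42.0°C

Length n = 50. Scanning the sequence gives G=12, C=17, T=9, A=12.
G+C = 29, so %GC = 29/50 × 100 = 58%
Salt term: 16.6 × (-3) = -49.8
GC term: 0.41 × 58 = 23.78; length term: −675/50 = −13.5
Tm = 81.5 + (-49.8) + 23.78 − 13.5 = 41.98 → 42.0°C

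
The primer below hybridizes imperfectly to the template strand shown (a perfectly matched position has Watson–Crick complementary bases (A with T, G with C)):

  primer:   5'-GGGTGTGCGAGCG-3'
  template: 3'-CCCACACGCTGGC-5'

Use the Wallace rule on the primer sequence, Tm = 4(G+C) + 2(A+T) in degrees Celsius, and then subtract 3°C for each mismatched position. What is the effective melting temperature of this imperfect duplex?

43°C

Primer base counts: A=1, T=2, G=8, C=2 → A+T=3, G+C=10
Perfect-match Tm = 2(3) + 4(10) = 6 + 40 = 46°C
Mismatches (positions where the bases are not complementary): 1 (at position 11)
Effective Tm = 46 − 1×3 = 46 − 3 = 43°C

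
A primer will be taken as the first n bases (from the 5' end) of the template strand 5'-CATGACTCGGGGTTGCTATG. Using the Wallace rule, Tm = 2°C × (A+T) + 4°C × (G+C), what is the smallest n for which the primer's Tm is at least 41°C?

First 12 bases: CATGACTCGGGG → Tm = 40°C (< 41°C)
First 13 bases: CATGACTCGGGGT → Tm = 42°C (≥ 41°C)
Each additional base adds 2°C (A/T) or 4°C (G/C), so Tm is non-decreasing in n; n = 13 is the first length to reach 41°C.

n = 13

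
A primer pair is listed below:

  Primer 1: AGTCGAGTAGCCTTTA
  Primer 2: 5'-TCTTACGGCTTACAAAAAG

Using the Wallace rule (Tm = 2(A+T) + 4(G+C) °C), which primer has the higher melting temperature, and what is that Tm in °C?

Primer 1: A+T=9, G+C=7 → Tm = 2(9)+4(7) = 46°C
Primer 2: A+T=12, G+C=7 → Tm = 2(12)+4(7) = 52°C
46°C vs 52°C → primer 2 is higher.

Primer 2, 52°C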